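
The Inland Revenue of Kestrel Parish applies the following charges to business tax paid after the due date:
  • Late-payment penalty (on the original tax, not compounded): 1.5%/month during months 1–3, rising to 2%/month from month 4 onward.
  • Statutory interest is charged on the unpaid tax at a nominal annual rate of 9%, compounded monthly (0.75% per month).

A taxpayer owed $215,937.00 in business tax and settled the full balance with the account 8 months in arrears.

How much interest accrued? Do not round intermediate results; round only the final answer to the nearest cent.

Interest: $215,937.00 × ((1 + 0.0075)^8 − 1) = $215,937.00 × 0.0615988… = $13,301.4704…

$13,301.47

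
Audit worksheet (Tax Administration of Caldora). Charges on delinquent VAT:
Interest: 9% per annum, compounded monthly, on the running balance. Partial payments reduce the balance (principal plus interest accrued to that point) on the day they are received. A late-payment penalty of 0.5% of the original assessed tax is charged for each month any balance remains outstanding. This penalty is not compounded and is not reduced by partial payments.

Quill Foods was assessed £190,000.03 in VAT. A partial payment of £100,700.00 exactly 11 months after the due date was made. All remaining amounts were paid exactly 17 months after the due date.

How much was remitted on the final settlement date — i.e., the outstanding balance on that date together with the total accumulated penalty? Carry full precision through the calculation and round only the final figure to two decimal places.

£126,567.18

Monthly rate = 9% ÷ 12 = 0.75%
Balance at month 11: £190,000.0300 × (1 + 0.0075)^11 = £206,276.2713…
After £100,700.00 payment: £206,276.2713… − £100,700.00 = £105,576.2713…
Balance at month 17: £105,576.2713… × (1 + 0.0075)^6 = £110,417.1794…
Penalty: 17 × 0.5% × £190,000.03 = £16,150.00…
Final settlement = outstanding balance + penalty = £110,417.1794… + £16,150.00… = £126,567.18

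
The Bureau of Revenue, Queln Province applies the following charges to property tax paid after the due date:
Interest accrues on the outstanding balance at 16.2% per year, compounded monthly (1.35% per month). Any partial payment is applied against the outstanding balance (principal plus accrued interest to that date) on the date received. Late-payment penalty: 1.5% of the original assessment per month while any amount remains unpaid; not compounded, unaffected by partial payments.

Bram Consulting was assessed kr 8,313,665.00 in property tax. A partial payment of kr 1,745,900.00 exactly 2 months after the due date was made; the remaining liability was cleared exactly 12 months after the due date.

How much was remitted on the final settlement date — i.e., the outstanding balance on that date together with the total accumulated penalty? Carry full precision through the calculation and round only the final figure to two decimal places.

Balance at month 2: kr 8,313,665.0000 × (1 + 0.0135)^2 = kr 8,539,649.1204…
After kr 1,745,900.00 payment: kr 8,539,649.1204… − kr 1,745,900.00 = kr 6,793,749.1204…
Balance at month 12: kr 6,793,749.1204… × (1 + 0.0135)^10 = kr 7,768,676.4710…
Penalty: 12 × 1.5% × kr 8,313,665.00 = kr 1,496,459.70
Final settlement = outstanding balance + penalty = kr 7,768,676.4710… + kr 1,496,459.70 = kr 9,265,136.17

kr 9,265,136.17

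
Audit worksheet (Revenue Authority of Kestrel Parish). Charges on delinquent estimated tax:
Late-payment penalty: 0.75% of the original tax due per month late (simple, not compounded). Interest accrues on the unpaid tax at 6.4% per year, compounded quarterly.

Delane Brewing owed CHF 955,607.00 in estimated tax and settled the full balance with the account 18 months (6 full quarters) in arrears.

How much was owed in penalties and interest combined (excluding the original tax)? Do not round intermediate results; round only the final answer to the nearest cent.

Late-payment penalty = 0.75% × CHF 955,607.00 × 18 mo = CHF 129,006.95…
Interest (6.4%/yr ÷ 4 = 1.6%/quarter): CHF 955,607.00 × ((1 + 0.016)^6 − 1) = CHF 95,487.0316…
Penalties + interest = CHF 129,006.9450 + CHF 95,487.0316… = CHF 224,493.98

CHF 224,493.98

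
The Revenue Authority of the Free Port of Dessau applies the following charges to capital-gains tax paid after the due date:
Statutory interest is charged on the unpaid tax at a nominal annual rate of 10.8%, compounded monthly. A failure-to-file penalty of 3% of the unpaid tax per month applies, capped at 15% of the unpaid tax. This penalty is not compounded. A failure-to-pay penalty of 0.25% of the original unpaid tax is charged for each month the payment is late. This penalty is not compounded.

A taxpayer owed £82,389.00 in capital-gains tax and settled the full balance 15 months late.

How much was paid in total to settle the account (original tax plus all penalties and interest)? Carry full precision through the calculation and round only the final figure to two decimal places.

Failure-to-file: 15 × 3% × £82,389.00 = £37,075.05, capped at 15% × £82,389.00 = £12,358.35
Failure-to-pay penalty = 0.25% × £82,389.00 × 15 mo = £3,089.59…
Interest (10.8%/yr ÷ 12 = 0.9%/month): £82,389.00 × ((1 + 0.009)^15 − 1) = £11,851.3142…
Total = £82,389.00 + £15,447.9375 + £11,851.3142… = £109,688.25

£109,688.25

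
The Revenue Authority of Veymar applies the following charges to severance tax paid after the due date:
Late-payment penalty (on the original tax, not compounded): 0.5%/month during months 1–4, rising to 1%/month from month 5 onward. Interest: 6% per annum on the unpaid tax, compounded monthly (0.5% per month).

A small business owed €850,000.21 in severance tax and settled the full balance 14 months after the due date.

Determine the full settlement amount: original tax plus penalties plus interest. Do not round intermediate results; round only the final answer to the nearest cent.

Penalty, months 1–4: 4 × 0.5% × €850,000.21 = €17,000.00…
Penalty, months 5–14: 10 × 1% × €850,000.21 = €85,000.02…
Interest: €850,000.21 × ((1 + 0.005)^14 − 1) = €850,000.21 × 0.0723211… = €61,472.9773…
Total = €850,000.21 + €102,000.0252 + €61,472.9773… = €1,013,473.21

€1,013,473.21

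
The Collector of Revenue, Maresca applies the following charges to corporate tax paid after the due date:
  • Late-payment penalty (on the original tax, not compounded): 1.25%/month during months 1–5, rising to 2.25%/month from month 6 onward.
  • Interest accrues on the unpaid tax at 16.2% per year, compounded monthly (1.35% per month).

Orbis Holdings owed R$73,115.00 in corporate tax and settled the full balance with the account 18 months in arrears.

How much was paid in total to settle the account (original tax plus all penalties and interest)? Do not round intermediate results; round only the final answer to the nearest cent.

Penalty, months 1–5: 5 × 1.25% × R$73,115.00 = R$4,569.69…
Penalty, months 6–18: 13 × 2.25% × R$73,115.00 = R$21,386.14…
Interest: R$73,115.00 × ((1 + 0.0135)^18 − 1) = R$73,115.00 × 0.2729975… = R$19,960.2130…
Total = R$73,115.00 + R$25,955.8250 + R$19,960.2130… = R$119,031.04

R$119,031.04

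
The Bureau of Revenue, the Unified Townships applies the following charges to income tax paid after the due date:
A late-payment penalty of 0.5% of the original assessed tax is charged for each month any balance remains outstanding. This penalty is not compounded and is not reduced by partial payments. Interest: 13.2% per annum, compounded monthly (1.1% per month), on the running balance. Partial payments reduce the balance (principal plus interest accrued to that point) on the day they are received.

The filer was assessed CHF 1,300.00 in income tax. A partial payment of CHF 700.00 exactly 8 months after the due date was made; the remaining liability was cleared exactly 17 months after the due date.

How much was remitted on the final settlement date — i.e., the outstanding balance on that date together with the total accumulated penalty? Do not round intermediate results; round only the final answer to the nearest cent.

CHF 903.79

Balance at month 8: CHF 1,300.0000 × (1 + 0.011)^8 = CHF 1,418.9026…
After CHF 700.00 payment: CHF 1,418.9026… − CHF 700.00 = CHF 718.9026…
Balance at month 17: CHF 718.9026… × (1 + 0.011)^9 = CHF 793.2873…
Penalty: 17 × 0.5% × CHF 1,300.00 = CHF 110.50
Final settlement = outstanding balance + penalty = CHF 793.2873… + CHF 110.50 = CHF 903.79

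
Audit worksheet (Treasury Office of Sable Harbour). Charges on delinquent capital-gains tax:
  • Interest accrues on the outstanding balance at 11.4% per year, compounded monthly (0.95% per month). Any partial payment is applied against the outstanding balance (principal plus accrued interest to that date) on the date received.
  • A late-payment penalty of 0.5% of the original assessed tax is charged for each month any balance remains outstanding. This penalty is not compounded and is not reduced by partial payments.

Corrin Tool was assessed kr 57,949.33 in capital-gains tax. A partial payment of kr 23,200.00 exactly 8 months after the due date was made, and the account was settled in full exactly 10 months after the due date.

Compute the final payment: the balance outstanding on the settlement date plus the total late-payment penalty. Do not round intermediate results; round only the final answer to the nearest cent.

Balance at month 8: kr 57,949.3300 × (1 + 0.0095)^8 = kr 62,502.7327…
After kr 23,200.00 payment: kr 62,502.7327… − kr 23,200.00 = kr 39,302.7327…
Balance at month 10: kr 39,302.7327… × (1 + 0.0095)^2 = kr 40,053.0316…
Penalty: 10 × 0.5% × kr 57,949.33 = kr 2,897.47…
Final settlement = outstanding balance + penalty = kr 40,053.0316… + kr 2,897.47… = kr 42,950.50

kr 42,950.50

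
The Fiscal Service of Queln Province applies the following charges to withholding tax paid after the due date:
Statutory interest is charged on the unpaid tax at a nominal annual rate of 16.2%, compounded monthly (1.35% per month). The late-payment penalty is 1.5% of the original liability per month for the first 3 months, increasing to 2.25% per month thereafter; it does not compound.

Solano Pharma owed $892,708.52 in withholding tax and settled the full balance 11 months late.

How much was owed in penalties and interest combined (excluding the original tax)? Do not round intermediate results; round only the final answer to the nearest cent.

$342,747.30

Penalty, months 1–3: 3 × 1.5% × $892,708.52 = $40,171.88…
Penalty, months 4–11: 8 × 2.25% × $892,708.52 = $160,687.53…
Interest: $892,708.52 × ((1 + 0.0135)^11 − 1) = $892,708.52 × 0.1589409… = $141,887.8803…
Penalties + interest = $200,859.4170 + $141,887.8803… = $342,747.30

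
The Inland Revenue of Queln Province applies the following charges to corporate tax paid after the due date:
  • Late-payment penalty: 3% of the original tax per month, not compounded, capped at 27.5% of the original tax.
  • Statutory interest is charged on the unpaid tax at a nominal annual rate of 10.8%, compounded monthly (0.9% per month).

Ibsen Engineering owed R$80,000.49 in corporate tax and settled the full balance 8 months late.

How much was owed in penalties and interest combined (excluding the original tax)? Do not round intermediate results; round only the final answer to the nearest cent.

Penalty: 8 × 3% × R$80,000.49 = R$19,200.12… (below the 27.5% cap of R$22,000.13…)
Interest: R$80,000.49 × ((1 + 0.009)^8 − 1) = R$80,000.49 × 0.0743093… = R$5,944.7793…
Penalties + interest = R$19,200.1176 + R$5,944.7793… = R$25,144.90

R$25,144.90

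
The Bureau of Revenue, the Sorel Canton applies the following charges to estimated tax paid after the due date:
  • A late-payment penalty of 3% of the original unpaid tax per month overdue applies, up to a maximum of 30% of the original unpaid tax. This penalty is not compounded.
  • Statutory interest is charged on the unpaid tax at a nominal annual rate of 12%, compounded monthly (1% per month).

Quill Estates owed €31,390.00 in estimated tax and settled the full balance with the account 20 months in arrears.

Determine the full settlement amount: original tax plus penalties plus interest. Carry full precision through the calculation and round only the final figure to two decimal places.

€47,718.77

Penalty (uncapped): 20 × 3% × €31,390.00 = €18,834.00; cap = 30% × €31,390.00 = €9,417.00 → penalty = €9,417.00
Interest: €31,390.00 × ((1 + 0.01)^20 − 1) = €31,390.00 × 0.2201900… = €6,911.7654…
Total = €31,390.00 + €9,417.0000 + €6,911.7654… = €47,718.77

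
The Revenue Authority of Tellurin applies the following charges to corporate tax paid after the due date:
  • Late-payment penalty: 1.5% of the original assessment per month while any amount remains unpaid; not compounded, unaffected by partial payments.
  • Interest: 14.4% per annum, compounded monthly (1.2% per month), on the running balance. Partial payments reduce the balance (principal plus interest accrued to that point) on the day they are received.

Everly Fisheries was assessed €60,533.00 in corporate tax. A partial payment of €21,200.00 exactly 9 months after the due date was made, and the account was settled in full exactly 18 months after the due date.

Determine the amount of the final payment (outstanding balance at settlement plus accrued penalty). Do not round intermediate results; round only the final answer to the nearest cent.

Balance at month 9: €60,533.0000 × (1 + 0.012)^9 = €67,393.3136…
After €21,200.00 payment: €67,393.3136… − €21,200.00 = €46,193.3136…
Balance at month 18: €46,193.3136… × (1 + 0.012)^9 = €51,428.4848…
Penalty: 18 × 1.5% × €60,533.00 = €16,343.91
Final settlement = outstanding balance + penalty = €51,428.4848… + €16,343.91 = €67,772.39

€67,772.39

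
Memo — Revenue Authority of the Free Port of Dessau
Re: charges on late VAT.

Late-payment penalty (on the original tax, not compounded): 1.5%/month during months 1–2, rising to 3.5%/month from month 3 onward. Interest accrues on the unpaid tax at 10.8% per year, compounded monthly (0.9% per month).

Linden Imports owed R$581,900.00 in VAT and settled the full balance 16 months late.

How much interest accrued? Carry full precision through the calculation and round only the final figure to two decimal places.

Interest: R$581,900.00 × ((1 + 0.009)^16 − 1) = R$581,900.00 × 0.1541404… = R$89,694.3239…

R$89,694.32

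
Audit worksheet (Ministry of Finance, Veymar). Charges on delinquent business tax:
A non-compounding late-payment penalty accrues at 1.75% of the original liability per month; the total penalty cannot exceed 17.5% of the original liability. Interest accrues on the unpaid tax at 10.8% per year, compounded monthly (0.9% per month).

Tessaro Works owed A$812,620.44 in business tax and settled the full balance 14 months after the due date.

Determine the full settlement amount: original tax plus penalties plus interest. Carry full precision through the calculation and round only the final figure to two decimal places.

A$1,063,430.09

Penalty (uncapped): 14 × 1.75% × A$812,620.44 = A$199,092.01…; cap = 17.5% × A$812,620.44 = A$142,208.58… → penalty = A$142,208.58…
Interest: A$812,620.44 × ((1 + 0.009)^14 − 1) = A$812,620.44 × 0.1336430… = A$108,601.0687…
Total = A$812,620.44 + A$142,208.5770 + A$108,601.0687… = A$1,063,430.09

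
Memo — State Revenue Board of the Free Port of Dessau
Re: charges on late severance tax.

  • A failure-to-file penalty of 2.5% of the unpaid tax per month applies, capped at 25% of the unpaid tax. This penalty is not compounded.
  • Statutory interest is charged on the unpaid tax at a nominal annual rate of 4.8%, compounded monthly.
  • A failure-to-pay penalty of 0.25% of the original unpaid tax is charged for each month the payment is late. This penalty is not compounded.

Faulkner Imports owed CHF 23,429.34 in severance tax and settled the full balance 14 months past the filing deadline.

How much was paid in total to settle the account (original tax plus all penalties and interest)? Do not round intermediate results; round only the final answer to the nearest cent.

Failure-to-file: 14 × 2.5% × CHF 23,429.34 = CHF 8,200.27…, capped at 25% × CHF 23,429.34 = CHF 5,857.34…
Failure-to-pay penalty: 14 × 0.25% × CHF 23,429.34 = CHF 820.03…
Interest (4.8%/yr ÷ 12 = 0.4%/month): CHF 23,429.34 × ((1 + 0.004)^14 − 1) = CHF 1,346.7080…
Total = CHF 23,429.34 + CHF 6,677.3619 + CHF 1,346.7080… = CHF 31,453.41

CHF 31,453.41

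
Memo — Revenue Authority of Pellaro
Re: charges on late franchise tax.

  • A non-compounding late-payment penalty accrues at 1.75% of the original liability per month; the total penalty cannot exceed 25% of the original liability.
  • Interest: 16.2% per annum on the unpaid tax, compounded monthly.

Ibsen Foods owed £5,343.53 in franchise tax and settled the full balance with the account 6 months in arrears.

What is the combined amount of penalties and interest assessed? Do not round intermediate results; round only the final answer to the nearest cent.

£1,008.77

Penalty: 6 × 1.75% × £5,343.53 = £561.07… (below the 25% cap of £1,335.88…)
Interest (16.2%/yr ÷ 12 = 1.35%/month): £5,343.53 × ((1 + 0.0135)^6 − 1) = £447.6994…
Penalties + interest = £561.0707… + £447.6994… = £1,008.77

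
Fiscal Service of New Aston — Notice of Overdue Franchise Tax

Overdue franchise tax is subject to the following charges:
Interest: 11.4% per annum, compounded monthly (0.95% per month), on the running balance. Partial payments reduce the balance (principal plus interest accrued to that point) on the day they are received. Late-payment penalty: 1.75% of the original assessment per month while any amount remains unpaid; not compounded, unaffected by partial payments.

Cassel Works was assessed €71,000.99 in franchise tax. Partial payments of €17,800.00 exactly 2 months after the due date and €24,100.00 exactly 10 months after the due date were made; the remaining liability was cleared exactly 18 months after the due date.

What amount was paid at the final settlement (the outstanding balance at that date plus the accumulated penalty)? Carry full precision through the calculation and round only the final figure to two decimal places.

€59,838.50

Balance at month 2: €71,000.9900 × (1 + 0.0095)^2 = €72,356.4166…
After €17,800.00 payment: €72,356.4166… − €17,800.00 = €54,556.4166…
Balance at month 10: €54,556.4166… × (1 + 0.0095)^8 = €58,843.2191…
After €24,100.00 payment: €58,843.2191… − €24,100.00 = €34,743.2191…
Balance at month 18: €34,743.2191… × (1 + 0.0095)^8 = €37,473.1880…
Penalty: 18 × 1.75% × €71,000.99 = €22,365.31…
Final settlement = outstanding balance + penalty = €37,473.1880… + €22,365.31… = €59,838.50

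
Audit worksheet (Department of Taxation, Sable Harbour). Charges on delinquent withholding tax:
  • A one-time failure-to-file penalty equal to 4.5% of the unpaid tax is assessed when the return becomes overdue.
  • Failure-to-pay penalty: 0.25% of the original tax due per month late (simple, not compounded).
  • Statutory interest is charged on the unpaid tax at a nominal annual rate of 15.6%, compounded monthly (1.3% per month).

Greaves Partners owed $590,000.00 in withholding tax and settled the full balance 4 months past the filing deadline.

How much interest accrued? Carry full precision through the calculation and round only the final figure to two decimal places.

$31,283.46

Interest: $590,000.00 × ((1 + 0.013)^4 − 1) = $590,000.00 × 0.0530228… = $31,283.4618…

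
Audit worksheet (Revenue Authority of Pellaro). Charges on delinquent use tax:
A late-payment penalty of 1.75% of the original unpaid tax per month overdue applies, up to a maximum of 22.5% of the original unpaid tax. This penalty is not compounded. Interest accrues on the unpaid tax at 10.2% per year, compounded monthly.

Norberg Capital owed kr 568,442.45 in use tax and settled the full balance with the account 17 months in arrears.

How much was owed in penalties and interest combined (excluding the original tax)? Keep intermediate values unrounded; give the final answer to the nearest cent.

Penalty (uncapped): 17 × 1.75% × kr 568,442.45 = kr 169,111.63…; cap = 22.5% × kr 568,442.45 = kr 127,899.55… → penalty = kr 127,899.55…
Interest (10.2%/yr ÷ 12 = 0.85%/month): kr 568,442.45 × ((1 + 0.0085)^17 − 1) = kr 87,970.0549…
Penalties + interest = kr 127,899.5513… + kr 87,970.0549… = kr 215,869.61

kr 215,869.61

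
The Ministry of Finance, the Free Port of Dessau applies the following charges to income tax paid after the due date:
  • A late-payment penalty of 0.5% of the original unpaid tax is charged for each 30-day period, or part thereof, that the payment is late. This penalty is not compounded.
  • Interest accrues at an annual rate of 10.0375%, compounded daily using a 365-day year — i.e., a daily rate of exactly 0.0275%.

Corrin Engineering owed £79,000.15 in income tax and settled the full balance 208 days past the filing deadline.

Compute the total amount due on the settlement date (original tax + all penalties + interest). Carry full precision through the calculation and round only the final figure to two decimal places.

£86,415.04

Penalty periods: ⌈208/30⌉ = 7; penalty = 7 × 0.5% × £79,000.15 = £2,765.01…
Interest: £79,000.15 × ((1 + 0.000275)^208 − 1) = £79,000.15 × 0.05885924… = £4,649.8885…
Total = £79,000.15 + £2,765.0053… + £4,649.8885… = £86,415.04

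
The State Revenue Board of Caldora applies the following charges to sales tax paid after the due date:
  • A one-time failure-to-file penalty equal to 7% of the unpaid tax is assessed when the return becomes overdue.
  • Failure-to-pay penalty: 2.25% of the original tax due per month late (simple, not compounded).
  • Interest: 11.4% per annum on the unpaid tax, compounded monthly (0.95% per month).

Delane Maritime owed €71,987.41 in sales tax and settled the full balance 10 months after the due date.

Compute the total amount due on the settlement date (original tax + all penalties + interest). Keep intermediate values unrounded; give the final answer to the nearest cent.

Failure-to-file penalty: 7% × €71,987.41 = €5,039.12…
Failure-to-pay penalty: 10 × 2.25% × €71,987.41 = €16,197.17…
Interest: €71,987.41 × ((1 + 0.0095)^10 − 1) = €71,987.41 × 0.0991659… = €7,138.6938…
Total = €71,987.41 + €21,236.2860… + €7,138.6938… = €100,362.39

€100,362.39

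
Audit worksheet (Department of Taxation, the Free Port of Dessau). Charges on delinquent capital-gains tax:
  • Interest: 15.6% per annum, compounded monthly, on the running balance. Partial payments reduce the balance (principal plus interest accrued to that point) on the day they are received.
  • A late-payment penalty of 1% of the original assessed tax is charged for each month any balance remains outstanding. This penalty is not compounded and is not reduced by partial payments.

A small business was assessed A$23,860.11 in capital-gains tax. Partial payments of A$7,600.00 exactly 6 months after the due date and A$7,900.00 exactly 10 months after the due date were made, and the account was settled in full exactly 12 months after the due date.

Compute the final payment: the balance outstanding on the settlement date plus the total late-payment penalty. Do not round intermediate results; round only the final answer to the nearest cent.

A$14,404.37

Monthly rate = 15.6% ÷ 12 = 1.3%
Balance at month 6: A$23,860.1100 × (1 + 0.013)^6 = A$25,782.7426…
After A$7,600.00 payment: A$25,782.7426… − A$7,600.00 = A$18,182.7426…
Balance at month 10: A$18,182.7426… × (1 + 0.013)^4 = A$19,146.8429…
After A$7,900.00 payment: A$19,146.8429… − A$7,900.00 = A$11,246.8429…
Balance at month 12: A$11,246.8429… × (1 + 0.013)^2 = A$11,541.1615…
Penalty: 12 × 1% × A$23,860.11 = A$2,863.21…
Final settlement = outstanding balance + penalty = A$11,541.1615… + A$2,863.21… = A$14,404.37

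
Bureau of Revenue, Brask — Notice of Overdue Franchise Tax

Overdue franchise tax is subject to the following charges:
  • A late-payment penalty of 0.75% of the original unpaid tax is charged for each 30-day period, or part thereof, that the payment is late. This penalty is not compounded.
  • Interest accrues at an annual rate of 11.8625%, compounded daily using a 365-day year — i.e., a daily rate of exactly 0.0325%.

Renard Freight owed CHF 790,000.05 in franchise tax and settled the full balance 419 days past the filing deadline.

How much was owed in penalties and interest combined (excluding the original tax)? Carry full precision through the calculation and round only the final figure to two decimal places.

CHF 198,177.09

Penalty periods: ⌈419/30⌉ = 14; penalty = 14 × 0.75% × CHF 790,000.05 = CHF 82,950.01…
Interest: CHF 790,000.05 × ((1 + 0.000325)^419 − 1) = CHF 790,000.05 × 0.14585705… = CHF 115,227.0805…
Penalties + interest = CHF 82,950.0053… + CHF 115,227.0805… = CHF 198,177.09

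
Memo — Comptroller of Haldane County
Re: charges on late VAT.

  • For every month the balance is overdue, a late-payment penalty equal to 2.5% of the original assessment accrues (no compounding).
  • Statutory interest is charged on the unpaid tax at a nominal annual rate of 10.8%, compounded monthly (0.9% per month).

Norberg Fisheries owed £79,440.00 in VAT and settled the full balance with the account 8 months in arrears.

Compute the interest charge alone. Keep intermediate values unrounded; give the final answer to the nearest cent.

£5,903.13

Interest: £79,440.00 × ((1 + 0.009)^8 − 1) = £79,440.00 × 0.0743093… = £5,903.1297…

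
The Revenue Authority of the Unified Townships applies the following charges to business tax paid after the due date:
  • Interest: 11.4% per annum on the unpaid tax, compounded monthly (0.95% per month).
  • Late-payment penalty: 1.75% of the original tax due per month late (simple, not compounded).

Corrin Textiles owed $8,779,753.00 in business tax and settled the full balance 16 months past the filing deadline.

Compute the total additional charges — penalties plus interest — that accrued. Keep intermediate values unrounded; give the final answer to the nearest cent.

Late-payment penalty = 1.75% × $8,779,753.00 × 16 mo = $2,458,330.84
Interest: $8,779,753.00 × ((1 + 0.0095)^16 − 1) = $8,779,753.00 × 0.1633253… = $1,433,955.7748…
Penalties + interest = $2,458,330.8400 + $1,433,955.7748… = $3,892,286.61

$3,892,286.61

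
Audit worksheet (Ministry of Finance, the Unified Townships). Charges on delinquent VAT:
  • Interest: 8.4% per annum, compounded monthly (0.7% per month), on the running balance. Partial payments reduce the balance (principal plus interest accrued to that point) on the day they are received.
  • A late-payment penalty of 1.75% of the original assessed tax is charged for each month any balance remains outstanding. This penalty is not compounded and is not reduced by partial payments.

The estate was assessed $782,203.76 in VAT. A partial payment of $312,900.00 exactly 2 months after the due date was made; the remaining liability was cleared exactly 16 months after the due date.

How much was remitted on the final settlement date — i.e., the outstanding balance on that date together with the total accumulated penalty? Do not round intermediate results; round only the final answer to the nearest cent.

Balance at month 2: $782,203.7600 × (1 + 0.007)^2 = $793,192.9406…
After $312,900.00 payment: $793,192.9406… − $312,900.00 = $480,292.9406…
Balance at month 16: $480,292.9406… × (1 + 0.007)^14 = $529,564.4112…
Penalty: 16 × 1.75% × $782,203.76 = $219,017.05…
Final settlement = outstanding balance + penalty = $529,564.4112… + $219,017.05… = $748,581.46

$748,581.46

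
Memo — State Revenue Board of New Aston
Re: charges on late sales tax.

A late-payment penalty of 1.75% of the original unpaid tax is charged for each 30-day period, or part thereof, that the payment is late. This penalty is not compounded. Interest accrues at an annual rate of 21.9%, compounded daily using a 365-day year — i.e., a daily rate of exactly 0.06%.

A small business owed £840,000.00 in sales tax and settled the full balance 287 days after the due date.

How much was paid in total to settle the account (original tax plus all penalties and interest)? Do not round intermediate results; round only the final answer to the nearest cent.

£1,144,797.40

Penalty periods: ⌈287/30⌉ = 10; penalty = 10 × 1.75% × £840,000.00 = £147,000.00
Interest: £840,000.00 × ((1 + 0.0006)^287 − 1) = £840,000.00 × 0.18785405… = £157,797.4028…
Total = £840,000.00 + £147,000.0000 + £157,797.4028… = £1,144,797.40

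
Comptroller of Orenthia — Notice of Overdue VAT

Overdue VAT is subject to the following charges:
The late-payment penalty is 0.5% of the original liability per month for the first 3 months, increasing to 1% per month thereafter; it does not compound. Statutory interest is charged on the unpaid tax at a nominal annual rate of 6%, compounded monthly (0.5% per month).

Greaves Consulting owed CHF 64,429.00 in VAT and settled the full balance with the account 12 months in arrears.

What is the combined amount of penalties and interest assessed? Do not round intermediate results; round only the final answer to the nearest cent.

CHF 10,738.88

Penalty, months 1–3: 3 × 0.5% × CHF 64,429.00 = CHF 966.44…
Penalty, months 4–12: 9 × 1% × CHF 64,429.00 = CHF 5,798.61
Interest: CHF 64,429.00 × ((1 + 0.005)^12 − 1) = CHF 64,429.00 × 0.0616778… = CHF 3,973.8397…
Penalties + interest = CHF 6,765.0450 + CHF 3,973.8397… = CHF 10,738.88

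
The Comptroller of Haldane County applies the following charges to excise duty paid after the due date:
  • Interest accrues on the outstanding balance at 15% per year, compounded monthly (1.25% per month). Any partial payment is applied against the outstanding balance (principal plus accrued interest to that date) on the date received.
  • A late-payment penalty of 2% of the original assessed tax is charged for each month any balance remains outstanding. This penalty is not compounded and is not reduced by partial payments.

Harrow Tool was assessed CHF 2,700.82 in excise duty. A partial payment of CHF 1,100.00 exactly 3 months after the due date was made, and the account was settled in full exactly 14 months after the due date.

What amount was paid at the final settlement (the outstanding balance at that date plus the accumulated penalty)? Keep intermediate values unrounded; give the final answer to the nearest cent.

CHF 2,709.02

Balance at month 3: CHF 2,700.8200 × (1 + 0.0125)^3 = CHF 2,803.3720…
After CHF 1,100.00 payment: CHF 2,803.3720… − CHF 1,100.00 = CHF 1,703.3720…
Balance at month 14: CHF 1,703.3720… × (1 + 0.0125)^11 = CHF 1,952.7869…
Penalty: 14 × 2% × CHF 2,700.82 = CHF 756.23…
Final settlement = outstanding balance + penalty = CHF 1,952.7869… + CHF 756.23… = CHF 2,709.02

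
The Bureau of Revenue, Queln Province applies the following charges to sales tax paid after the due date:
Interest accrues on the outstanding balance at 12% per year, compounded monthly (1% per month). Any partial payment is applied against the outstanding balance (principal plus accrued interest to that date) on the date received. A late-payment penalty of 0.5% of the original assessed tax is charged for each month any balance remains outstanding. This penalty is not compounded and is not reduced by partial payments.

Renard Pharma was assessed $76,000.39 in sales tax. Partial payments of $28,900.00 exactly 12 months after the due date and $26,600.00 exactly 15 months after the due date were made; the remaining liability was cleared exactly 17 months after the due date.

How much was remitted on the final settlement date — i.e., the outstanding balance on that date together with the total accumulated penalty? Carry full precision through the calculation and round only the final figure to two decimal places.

Balance at month 12: $76,000.3900 × (1 + 0.01)^12 = $85,639.1418…
After $28,900.00 payment: $85,639.1418… − $28,900.00 = $56,739.1418…
Balance at month 15: $56,739.1418… × (1 + 0.01)^3 = $58,458.3945…
After $26,600.00 payment: $58,458.3945… − $26,600.00 = $31,858.3945…
Balance at month 17: $31,858.3945… × (1 + 0.01)^2 = $32,498.7482…
Penalty: 17 × 0.5% × $76,000.39 = $6,460.03…
Final settlement = outstanding balance + penalty = $32,498.7482… + $6,460.03… = $38,958.78

$38,958.78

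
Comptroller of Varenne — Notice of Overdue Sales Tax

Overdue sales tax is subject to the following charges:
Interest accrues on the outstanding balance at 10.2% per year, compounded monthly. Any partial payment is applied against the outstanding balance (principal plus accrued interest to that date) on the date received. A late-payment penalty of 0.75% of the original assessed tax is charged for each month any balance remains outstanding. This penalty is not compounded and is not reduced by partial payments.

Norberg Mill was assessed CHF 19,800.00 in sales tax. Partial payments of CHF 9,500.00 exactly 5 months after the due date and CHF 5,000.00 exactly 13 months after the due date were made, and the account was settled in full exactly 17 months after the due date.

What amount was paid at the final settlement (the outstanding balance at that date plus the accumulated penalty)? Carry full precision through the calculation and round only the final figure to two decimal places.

CHF 9,700.89

Monthly rate = 10.2% ÷ 12 = 0.85%
Balance at month 5: CHF 19,800.0000 × (1 + 0.0085)^5 = CHF 20,655.9276…
After CHF 9,500.00 payment: CHF 20,655.9276… − CHF 9,500.00 = CHF 11,155.9276…
Balance at month 13: CHF 11,155.9276… × (1 + 0.0085)^8 = CHF 11,937.4869…
After CHF 5,000.00 payment: CHF 11,937.4869… − CHF 5,000.00 = CHF 6,937.4869…
Balance at month 17: CHF 6,937.4869… × (1 + 0.0085)^4 = CHF 7,176.3859…
Penalty: 17 × 0.75% × CHF 19,800.00 = CHF 2,524.50
Final settlement = outstanding balance + penalty = CHF 7,176.3859… + CHF 2,524.50 = CHF 9,700.89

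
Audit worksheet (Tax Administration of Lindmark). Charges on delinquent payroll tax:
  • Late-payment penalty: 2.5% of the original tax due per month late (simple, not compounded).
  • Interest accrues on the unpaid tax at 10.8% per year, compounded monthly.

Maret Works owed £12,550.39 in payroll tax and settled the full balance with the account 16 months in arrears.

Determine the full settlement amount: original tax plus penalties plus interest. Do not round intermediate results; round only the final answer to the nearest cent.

Late-payment penalty = 2.5% × £12,550.39 × 16 mo = £5,020.16…
Interest (10.8%/yr ÷ 12 = 0.9%/month): £12,550.39 × ((1 + 0.009)^16 − 1) = £1,934.5227…
Total = £12,550.39 + £5,020.1560 + £1,934.5227… = £19,505.07

£19,505.07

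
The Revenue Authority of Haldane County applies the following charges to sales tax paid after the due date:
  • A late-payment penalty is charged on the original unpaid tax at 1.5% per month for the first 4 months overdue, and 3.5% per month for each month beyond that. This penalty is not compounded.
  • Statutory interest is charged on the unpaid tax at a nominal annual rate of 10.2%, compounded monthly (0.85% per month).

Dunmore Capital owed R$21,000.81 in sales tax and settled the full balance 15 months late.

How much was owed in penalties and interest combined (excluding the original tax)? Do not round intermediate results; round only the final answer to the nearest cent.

Penalty, months 1–4: 4 × 1.5% × R$21,000.81 = R$1,260.05…
Penalty, months 5–15: 11 × 3.5% × R$21,000.81 = R$8,085.31…
Interest: R$21,000.81 × ((1 + 0.0085)^15 − 1) = R$21,000.81 × 0.1353729… = R$2,842.9413…
Penalties + interest = R$9,345.3605… + R$2,842.9413… = R$12,188.30

R$12,188.30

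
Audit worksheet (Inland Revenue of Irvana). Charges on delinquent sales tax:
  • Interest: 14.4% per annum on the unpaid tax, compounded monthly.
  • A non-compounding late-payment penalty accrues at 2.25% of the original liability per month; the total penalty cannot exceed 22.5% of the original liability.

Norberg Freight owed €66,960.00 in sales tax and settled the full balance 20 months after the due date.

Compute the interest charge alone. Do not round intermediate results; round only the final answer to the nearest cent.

Interest (14.4%/yr ÷ 12 = 1.2%/month): €66,960.00 × ((1 + 0.012)^20 − 1) = €18,041.3249…

€18,041.32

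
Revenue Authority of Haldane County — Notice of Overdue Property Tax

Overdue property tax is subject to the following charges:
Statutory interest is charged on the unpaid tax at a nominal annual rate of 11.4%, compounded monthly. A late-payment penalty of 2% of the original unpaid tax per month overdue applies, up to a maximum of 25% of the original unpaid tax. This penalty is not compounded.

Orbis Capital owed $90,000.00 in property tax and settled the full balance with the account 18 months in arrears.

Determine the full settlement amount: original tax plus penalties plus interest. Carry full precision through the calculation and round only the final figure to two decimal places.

$129,198.01

Penalty (uncapped): 18 × 2% × $90,000.00 = $32,400.00; cap = 25% × $90,000.00 = $22,500.00 → penalty = $22,500.00
Interest (11.4%/yr ÷ 12 = 0.95%/month): $90,000.00 × ((1 + 0.0095)^18 − 1) = $16,698.0122…
Total = $90,000.00 + $22,500.0000 + $16,698.0122… = $129,198.01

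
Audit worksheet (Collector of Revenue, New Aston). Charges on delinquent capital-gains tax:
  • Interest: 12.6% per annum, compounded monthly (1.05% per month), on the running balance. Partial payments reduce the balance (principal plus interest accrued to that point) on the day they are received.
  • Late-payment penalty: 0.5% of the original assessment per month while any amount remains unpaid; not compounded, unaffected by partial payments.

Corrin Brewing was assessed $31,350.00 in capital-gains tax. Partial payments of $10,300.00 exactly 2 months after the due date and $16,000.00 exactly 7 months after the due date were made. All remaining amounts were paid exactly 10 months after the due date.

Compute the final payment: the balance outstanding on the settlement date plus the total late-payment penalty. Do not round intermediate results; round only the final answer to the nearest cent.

Balance at month 2: $31,350.0000 × (1 + 0.0105)^2 = $32,011.8063…
After $10,300.00 payment: $32,011.8063… − $10,300.00 = $21,711.8063…
Balance at month 7: $21,711.8063… × (1 + 0.0105)^5 = $22,875.8661…
After $16,000.00 payment: $22,875.8661… − $16,000.00 = $6,875.8661…
Balance at month 10: $6,875.8661… × (1 + 0.0105)^3 = $7,094.7380…
Penalty: 10 × 0.5% × $31,350.00 = $1,567.50
Final settlement = outstanding balance + penalty = $7,094.7380… + $1,567.50 = $8,662.24

$8,662.24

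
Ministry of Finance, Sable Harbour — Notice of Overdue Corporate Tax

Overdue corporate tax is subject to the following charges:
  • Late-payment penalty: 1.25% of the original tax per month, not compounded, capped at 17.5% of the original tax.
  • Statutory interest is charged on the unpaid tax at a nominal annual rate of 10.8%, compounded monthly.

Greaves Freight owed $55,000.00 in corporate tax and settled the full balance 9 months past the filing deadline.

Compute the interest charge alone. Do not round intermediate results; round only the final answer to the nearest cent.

Interest (10.8%/yr ÷ 12 = 0.9%/month): $55,000.00 × ((1 + 0.009)^9 − 1) = $4,618.7939…

$4,618.79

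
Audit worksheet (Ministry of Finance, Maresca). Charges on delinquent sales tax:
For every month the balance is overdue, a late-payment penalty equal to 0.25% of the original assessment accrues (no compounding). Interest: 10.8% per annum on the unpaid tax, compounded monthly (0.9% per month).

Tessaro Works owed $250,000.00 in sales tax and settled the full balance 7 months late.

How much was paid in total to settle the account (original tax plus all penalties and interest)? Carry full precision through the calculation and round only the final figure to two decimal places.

Late-payment penalty: 7 × 0.25% × $250,000.00 = $4,375.00
Interest: $250,000.00 × ((1 + 0.009)^7 − 1) = $250,000.00 × 0.0647267… = $16,181.6865…
Total = $250,000.00 + $4,375.0000 + $16,181.6865… = $270,556.69

$270,556.69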